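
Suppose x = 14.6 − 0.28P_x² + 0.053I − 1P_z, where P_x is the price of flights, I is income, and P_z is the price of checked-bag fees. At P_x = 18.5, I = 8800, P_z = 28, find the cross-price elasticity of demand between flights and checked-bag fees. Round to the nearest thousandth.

-0.078

First evaluate x: 14.6 − 0.28(18.5)² + 0.053(8800) − 1(28) = 14.6 − 95.83 + 466.4 − 28 = 357.17.
∂x/∂P_z = −1, so E_xy = -1·(28/357.17) ≈ -0.078.
E_xy < 0: the goods are complements.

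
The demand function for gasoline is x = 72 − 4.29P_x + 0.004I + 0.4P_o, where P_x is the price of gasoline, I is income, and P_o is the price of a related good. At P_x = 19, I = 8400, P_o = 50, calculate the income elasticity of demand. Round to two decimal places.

At the given point, x = 72 − 4.29(19) + 0.004(8400) + 0.4(50) = 72 − 81.51 + 33.6 + 20 = 44.09.
∂x/∂I = +0.004, so E_I = 0.004·(8400/44.09) ≈ 0.76.
E_I ∈ (0,1): normal good (necessity).

0.76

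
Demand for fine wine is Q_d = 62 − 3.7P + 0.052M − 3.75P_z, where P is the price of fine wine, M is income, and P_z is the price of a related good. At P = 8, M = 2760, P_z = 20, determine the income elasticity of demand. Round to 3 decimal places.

First evaluate Q_d: 62 − 3.7(8) + 0.052(2760) − 3.75(20) = 62 − 29.6 + 143.52 − 75 = 100.92.
∂Q_d/∂M = +0.052, so E_I = 0.052·(2760/100.92) ≈ 1.422.
E_I > 1: normal good (luxury).

1.422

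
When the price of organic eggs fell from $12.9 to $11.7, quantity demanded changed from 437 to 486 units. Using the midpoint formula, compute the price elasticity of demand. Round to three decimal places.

%ΔQ = (486 − 437)/[(437 + 486)/2] = 49/461.5 ≈ 0.1062.
%ΔP = (11.7 − 12.9)/[(12.9 + 11.7)/2] = -1.2/12.3 ≈ -0.0976.
Arc elasticity E = %ΔQ/%ΔP ≈ 0.1062/-0.0976 ≈ -1.088.
|E| > 1: demand is elastic over this range.

-1.088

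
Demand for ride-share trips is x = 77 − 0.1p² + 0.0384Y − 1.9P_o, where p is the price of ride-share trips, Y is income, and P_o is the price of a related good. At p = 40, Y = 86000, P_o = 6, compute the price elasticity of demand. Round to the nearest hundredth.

Substituting, x = 77 − 0.1(40)² + 0.0384(86000) − 1.9(6) = 77 − 160 + 3302.4 − 11.4 = 3208.
∂x/∂p = −2·0.1·p = -8, so E_p = -8·(40/3208) ≈ -0.10.
|E_p| < 1: demand is inelastic.

-0.10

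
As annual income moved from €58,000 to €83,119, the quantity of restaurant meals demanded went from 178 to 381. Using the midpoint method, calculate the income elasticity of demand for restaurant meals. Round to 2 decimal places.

2.04

%ΔQ = (381 − 178)/[(178+381)/2] = 203/279.5 ≈ 0.7263.
%ΔI = (83,119 − 58,000)/[(58,000+83,119)/2] = 25119/70559.5 ≈ 0.3560.
E_I = %ΔQ/%ΔI ≈ 2.04.
E_I > 1: normal good (luxury).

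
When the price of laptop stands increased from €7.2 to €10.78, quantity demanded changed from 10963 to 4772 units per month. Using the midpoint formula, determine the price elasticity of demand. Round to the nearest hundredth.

%ΔQ = (4772 − 10963)/[(10963 + 4772)/2] = -6191/7867.5 ≈ -0.7869.
%Δp = (10.78 − 7.2)/[(7.2 + 10.78)/2] = 3.58/8.99 ≈ 0.3982.
Arc elasticity E = %ΔQ/%Δp ≈ -0.7869/0.3982 ≈ -1.98.
|E| > 1: demand is elastic over this range.

-1.98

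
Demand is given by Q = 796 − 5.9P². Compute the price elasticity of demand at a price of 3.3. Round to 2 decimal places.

At P = 3.3, Q = 731.749.
dQ/dP = −2·5.9·P = −38.94.
Point elasticity E = (dQ/dP)·(P/Q) = -38.94 × 3.3/731.749 ≈ -0.18.
|E| < 1, so demand is inelastic at this price.

-0.18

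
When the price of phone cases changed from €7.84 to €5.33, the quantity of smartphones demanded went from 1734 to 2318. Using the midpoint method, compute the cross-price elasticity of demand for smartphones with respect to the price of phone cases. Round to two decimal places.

-0.76

%ΔQ_x = (2318 − 1734)/[(1734+2318)/2] = 584/2026 ≈ 0.2883.
%ΔP_y = (5.33 − 7.84)/[(7.84+5.33)/2] ≈ -0.3812.
E_xy = 0.2883/-0.3812 ≈ -0.76.
E_xy < 0, so smartphones and phone cases are complements.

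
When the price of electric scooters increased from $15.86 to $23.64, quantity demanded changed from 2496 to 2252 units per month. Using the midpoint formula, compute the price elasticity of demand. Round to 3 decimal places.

%Δq = (2252 − 2496)/[(2496 + 2252)/2] = -244/2374 ≈ -0.1028.
%ΔP = (23.64 − 15.86)/[(15.86 + 23.64)/2] = 7.78/19.75 ≈ 0.3939.
Arc elasticity E = %Δq/%ΔP ≈ -0.1028/0.3939 ≈ -0.261.
|E| < 1: demand is inelastic over this range.

-0.261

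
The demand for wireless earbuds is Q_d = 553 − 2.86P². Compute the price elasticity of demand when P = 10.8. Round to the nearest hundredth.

At P = 10.8, Q_d = 219.4096.
dQ_d/dP = −2·2.86·P = −61.776.
Point elasticity E = (dQ_d/dP)·(P/Q_d) = -61.776 × 10.8/219.4096 ≈ -3.04.
|E| > 1, so demand is elastic at this price.

-3.04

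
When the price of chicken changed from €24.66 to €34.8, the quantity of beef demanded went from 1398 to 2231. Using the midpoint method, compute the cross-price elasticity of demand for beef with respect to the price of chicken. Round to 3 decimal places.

%ΔQ_x = (2231 − 1398)/[(1398+2231)/2] = 833/1814.5 ≈ 0.4591.
%ΔP_y = (34.8 − 24.66)/[(24.66+34.8)/2] ≈ 0.3411.
E_xy = 0.4591/0.3411 ≈ 1.346.
E_xy > 0, so beef and chicken are substitutes.

1.346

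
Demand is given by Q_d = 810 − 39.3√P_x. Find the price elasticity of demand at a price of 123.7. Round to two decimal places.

-0.59

At P_x = 123.7, Q_d = 372.9034.
dQ_d/dP_x = −39.3/(2√P_x) = −39.3/(2·11.1221).
Point elasticity E = (dQ_d/dP_x)·(P_x/Q_d) = -1.7668 × 123.7/372.9034 ≈ -0.59.
|E| < 1, so demand is inelastic at this price.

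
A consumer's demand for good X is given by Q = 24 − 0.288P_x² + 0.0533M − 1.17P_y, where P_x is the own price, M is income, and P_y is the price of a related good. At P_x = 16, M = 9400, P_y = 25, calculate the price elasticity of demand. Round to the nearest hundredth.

Q = 24 − 0.288(16)² + 0.0533(9400) − 1.17(25) = 24 − 73.728 + 501.02 − 29.25 = 422.042.
∂Q/∂P_x = −2·0.288·P_x = -9.216, so E_p = -9.216·(16/422.042) ≈ -0.35.
|E_p| < 1: demand is inelastic.

-0.35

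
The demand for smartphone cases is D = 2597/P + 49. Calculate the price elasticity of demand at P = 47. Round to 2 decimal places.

-0.53

At P = 47, D = 104.2553.
dD/dP = −2597/P² = −1.1756.
Point elasticity E = (dD/dP)·(P/D) = -1.1756 × 47/104.2553 ≈ -0.53.
|E| < 1, so demand is inelastic at this price.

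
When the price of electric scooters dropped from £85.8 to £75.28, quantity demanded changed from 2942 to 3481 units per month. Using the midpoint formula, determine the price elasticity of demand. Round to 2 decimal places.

-1.28

%Δq = (3481 − 2942)/[(2942 + 3481)/2] = 539/3211.5 ≈ 0.1678.
%Δp = (75.28 − 85.8)/[(85.8 + 75.28)/2] = -10.52/80.54 ≈ -0.1306.
Arc elasticity E = %Δq/%Δp ≈ 0.1678/-0.1306 ≈ -1.28.
|E| > 1: demand is elastic over this range.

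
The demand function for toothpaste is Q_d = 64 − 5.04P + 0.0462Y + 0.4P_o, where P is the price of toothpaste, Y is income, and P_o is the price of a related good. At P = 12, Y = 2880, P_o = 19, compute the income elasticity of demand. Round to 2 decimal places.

Q_d = 64 − 5.04(12) + 0.0462(2880) + 0.4(19) = 64 − 60.48 + 133.056 + 7.6 = 144.176.
∂Q_d/∂Y = +0.0462, so E_I = 0.0462·(2880/144.176) ≈ 0.92.
E_I ∈ (0,1): normal good (necessity).

0.92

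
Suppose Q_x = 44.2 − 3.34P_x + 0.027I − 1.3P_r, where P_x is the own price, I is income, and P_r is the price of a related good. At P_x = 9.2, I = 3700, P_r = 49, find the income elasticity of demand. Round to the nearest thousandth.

2.011

Substituting, Q_x = 44.2 − 3.34(9.2) + 0.027(3700) − 1.3(49) = 44.2 − 30.728 + 99.9 − 63.7 = 49.672.
∂Q_x/∂I = +0.027, so E_I = 0.027·(3700/49.672) ≈ 2.011.
E_I > 1: normal good (luxury).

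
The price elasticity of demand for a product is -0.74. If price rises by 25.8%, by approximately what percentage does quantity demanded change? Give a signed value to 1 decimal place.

-19.1

%ΔQ ≈ E × %ΔP = (-0.74) × (25.8%) ≈ -19.1%.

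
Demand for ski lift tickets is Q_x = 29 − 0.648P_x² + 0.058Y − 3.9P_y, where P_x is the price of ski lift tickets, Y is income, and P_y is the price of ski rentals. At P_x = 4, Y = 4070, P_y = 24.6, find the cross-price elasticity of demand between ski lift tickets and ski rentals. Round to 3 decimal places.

-0.604

Evaluating quantity at (P_x, Y, P_y) gives Q_x = 29 − 0.648(4)² + 0.058(4070) − 3.9(24.6) = 29 − 10.368 + 236.06 − 95.94 = 158.752.
∂Q_x/∂P_y = −3.9, so E_xy = -3.9·(24.6/158.752) ≈ -0.604.
E_xy < 0: the goods are complements.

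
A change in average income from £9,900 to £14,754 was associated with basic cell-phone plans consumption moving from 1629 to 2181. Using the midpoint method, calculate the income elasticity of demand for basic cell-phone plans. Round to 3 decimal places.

%ΔQ = (2181 − 1629)/[(1629+2181)/2] = 552/1905 ≈ 0.2898.
%ΔI = (14,754 − 9,900)/[(9,900+14,754)/2] = 4854/12327 ≈ 0.3938.
E_I = %ΔQ/%ΔI ≈ 0.736.
E_I ∈ (0,1): normal good (necessity).

0.736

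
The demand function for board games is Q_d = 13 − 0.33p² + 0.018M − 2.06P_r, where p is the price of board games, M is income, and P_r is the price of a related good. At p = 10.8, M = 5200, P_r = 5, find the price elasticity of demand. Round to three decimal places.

First evaluate Q_d: 13 − 0.33(10.8)² + 0.018(5200) − 2.06(5) = 13 − 38.4912 + 93.6 − 10.3 = 57.8088.
∂Q_d/∂p = −2·0.33·p = -7.128, so E_p = -7.128·(10.8/57.8088) ≈ -1.332.
|E_p| > 1: demand is elastic.

-1.332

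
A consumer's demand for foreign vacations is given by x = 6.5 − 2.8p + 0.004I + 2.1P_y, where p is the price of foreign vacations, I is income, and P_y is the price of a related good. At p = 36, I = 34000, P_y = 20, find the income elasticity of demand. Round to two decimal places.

Substituting, x = 6.5 − 2.8(36) + 0.004(34000) + 2.1(20) = 6.5 − 100.8 + 136 + 42 = 83.7.
∂x/∂I = +0.004, so E_I = 0.004·(34000/83.7) ≈ 1.62.
E_I > 1: normal good (luxury).

1.62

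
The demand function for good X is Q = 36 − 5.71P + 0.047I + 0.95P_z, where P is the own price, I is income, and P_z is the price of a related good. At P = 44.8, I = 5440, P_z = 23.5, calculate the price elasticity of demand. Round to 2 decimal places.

Evaluating quantity at (P, I, P_z) gives Q = 36 − 5.71(44.8) + 0.047(5440) + 0.95(23.5) = 36 − 255.808 + 255.68 + 22.325 = 58.197.
∂Q/∂P = −5.71, so E_p = (−5.71)·(44.8/58.197) ≈ -4.40.
|E_p| > 1: demand is elastic.

-4.40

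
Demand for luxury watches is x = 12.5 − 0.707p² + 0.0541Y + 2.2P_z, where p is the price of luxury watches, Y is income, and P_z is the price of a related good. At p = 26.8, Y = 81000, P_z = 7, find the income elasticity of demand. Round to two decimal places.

1.12

Evaluating quantity at (p, Y, P_z) gives x = 12.5 − 0.707(26.8)² + 0.0541(81000) + 2.2(7) = 12.5 − 507.7957 + 4382.1 + 15.4 = 3902.2043.
∂x/∂Y = +0.0541, so E_I = 0.0541·(81000/3902.2043) ≈ 1.12.
E_I > 1: normal good (luxury).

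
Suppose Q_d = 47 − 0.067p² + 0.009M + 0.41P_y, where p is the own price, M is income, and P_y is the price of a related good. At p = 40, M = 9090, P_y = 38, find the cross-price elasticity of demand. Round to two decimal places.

First evaluate Q_d: 47 − 0.067(40)² + 0.009(9090) + 0.41(38) = 47 − 107.2 + 81.81 + 15.58 = 37.19.
∂Q_d/∂P_y = +0.41, so E_xy = 0.41·(38/37.19) ≈ 0.42.
E_xy > 0: the goods are substitutes.

0.42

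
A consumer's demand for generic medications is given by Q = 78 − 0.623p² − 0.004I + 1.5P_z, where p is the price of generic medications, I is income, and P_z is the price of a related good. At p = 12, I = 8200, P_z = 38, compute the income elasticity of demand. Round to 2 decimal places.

At the given point, Q = 78 − 0.623(12)² − 0.004(8200) + 1.5(38) = 78 − 89.712 − 32.8 + 57 = 12.488.
∂Q/∂I = −0.004, so E_I = -0.004·(8200/12.488) ≈ -2.63.
E_I < 0: inferior good.

-2.63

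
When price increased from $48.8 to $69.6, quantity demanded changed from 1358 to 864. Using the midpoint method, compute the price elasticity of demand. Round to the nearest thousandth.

%ΔQ = (864 − 1358)/[(1358 + 864)/2] = -494/1111 ≈ -0.4446.
%ΔP = (69.6 − 48.8)/[(48.8 + 69.6)/2] = 20.8/59.2 ≈ 0.3514.
Arc elasticity E = %ΔQ/%ΔP ≈ -0.4446/0.3514 ≈ -1.266.
|E| > 1: demand is elastic over this range.

-1.266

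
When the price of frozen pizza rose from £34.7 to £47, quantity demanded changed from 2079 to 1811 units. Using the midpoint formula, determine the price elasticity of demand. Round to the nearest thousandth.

%ΔQ = (1811 − 2079)/[(2079 + 1811)/2] = -268/1945 ≈ -0.1378.
%ΔP = (47 − 34.7)/[(34.7 + 47)/2] = 12.3/40.85 ≈ 0.3011.
Arc elasticity E = %ΔQ/%ΔP ≈ -0.1378/0.3011 ≈ -0.458.
|E| < 1: demand is inelastic over this range.

-0.458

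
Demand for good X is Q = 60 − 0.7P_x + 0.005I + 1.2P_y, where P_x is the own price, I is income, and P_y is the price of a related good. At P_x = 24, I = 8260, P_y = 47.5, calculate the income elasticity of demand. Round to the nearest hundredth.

First evaluate Q: 60 − 0.7(24) + 0.005(8260) + 1.2(47.5) = 60 − 16.8 + 41.3 + 57 = 141.5.
∂Q/∂I = +0.005, so E_I = 0.005·(8260/141.5) ≈ 0.29.
E_I ∈ (0,1): normal good (necessity).

0.29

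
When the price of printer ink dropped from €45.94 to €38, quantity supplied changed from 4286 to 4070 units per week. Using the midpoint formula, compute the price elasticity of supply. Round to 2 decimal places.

%Δq = (4070 − 4286)/[(4286 + 4070)/2] = -216/4178 ≈ -0.0517.
%Δp = (38 − 45.94)/[(45.94 + 38)/2] = -7.94/41.97 ≈ -0.1892.
Arc elasticity E = %Δq/%Δp ≈ -0.0517/-0.1892 ≈ 0.27.
|E| < 1: supply is inelastic over this range.

0.27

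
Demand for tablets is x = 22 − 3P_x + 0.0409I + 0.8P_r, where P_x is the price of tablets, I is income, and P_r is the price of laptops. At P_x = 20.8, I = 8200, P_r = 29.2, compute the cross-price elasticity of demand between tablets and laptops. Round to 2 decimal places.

0.07

Evaluating quantity at (P_x, I, P_r) gives x = 22 − 3(20.8) + 0.0409(8200) + 0.8(29.2) = 22 − 62.4 + 335.38 + 23.36 = 318.34.
∂x/∂P_r = +0.8, so E_xy = 0.8·(29.2/318.34) ≈ 0.07.
E_xy > 0: the goods are substitutes.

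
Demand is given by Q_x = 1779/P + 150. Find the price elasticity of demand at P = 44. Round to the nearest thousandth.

-0.212

At P = 44, Q_x = 190.4318.
dQ_x/dP = −1779/P² = −0.9189.
Point elasticity E = (dQ_x/dP)·(P/Q_x) = -0.9189 × 44/190.4318 ≈ -0.212.
|E| < 1, so demand is inelastic at this price.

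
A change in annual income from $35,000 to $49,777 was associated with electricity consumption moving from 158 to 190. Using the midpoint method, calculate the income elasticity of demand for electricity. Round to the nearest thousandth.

0.528

%ΔQ = (190 − 158)/[(158+190)/2] = 32/174 ≈ 0.1839.
%ΔM = (49,777 − 35,000)/[(35,000+49,777)/2] = 14777/42388.5 ≈ 0.3486.
E_I = %ΔQ/%ΔM ≈ 0.528.
E_I ∈ (0,1): normal good (necessity).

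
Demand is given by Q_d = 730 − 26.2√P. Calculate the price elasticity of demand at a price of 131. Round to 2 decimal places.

-0.35

At P = 131, Q_d = 430.1273.
dQ_d/dP = −26.2/(2√P) = −26.2/(2·11.4455).
Point elasticity E = (dQ_d/dP)·(P/Q_d) = -1.1446 × 131/430.1273 ≈ -0.35.
|E| < 1, so demand is inelastic at this price.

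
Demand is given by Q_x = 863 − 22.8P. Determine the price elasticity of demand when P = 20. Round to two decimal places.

-1.12

At P = 20, Q_x = 407.
dQ_x/dP = −22.8.
Point elasticity E = (dQ_x/dP)·(P/Q_x) = -22.8 × 20/407 ≈ -1.12.
|E| > 1, so demand is elastic at this price.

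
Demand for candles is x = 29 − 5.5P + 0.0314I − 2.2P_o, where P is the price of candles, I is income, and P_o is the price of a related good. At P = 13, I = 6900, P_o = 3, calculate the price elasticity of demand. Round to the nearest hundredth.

-0.43

First evaluate x: 29 − 5.5(13) + 0.0314(6900) − 2.2(3) = 29 − 71.5 + 216.66 − 6.6 = 167.56.
∂x/∂P = −5.5, so E_p = (−5.5)·(13/167.56) ≈ -0.43.
|E_p| < 1: demand is inelastic.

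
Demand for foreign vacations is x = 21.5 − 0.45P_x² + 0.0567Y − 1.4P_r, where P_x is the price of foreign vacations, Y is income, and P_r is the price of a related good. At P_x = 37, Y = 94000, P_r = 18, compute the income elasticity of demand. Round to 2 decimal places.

1.13

Evaluating quantity at (P_x, Y, P_r) gives x = 21.5 − 0.45(37)² + 0.0567(94000) − 1.4(18) = 21.5 − 616.05 + 5329.8 − 25.2 = 4710.05.
∂x/∂Y = +0.0567, so E_I = 0.0567·(94000/4710.05) ≈ 1.13.
E_I > 1: normal good (luxury).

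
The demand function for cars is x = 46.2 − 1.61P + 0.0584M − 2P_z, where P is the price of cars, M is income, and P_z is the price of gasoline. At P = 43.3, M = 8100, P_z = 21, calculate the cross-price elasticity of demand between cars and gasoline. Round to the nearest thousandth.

First evaluate x: 46.2 − 1.61(43.3) + 0.0584(8100) − 2(21) = 46.2 − 69.713 + 473.04 − 42 = 407.527.
∂x/∂P_z = −2, so E_xy = -2·(21/407.527) ≈ -0.103.
E_xy < 0: the goods are complements.

-0.103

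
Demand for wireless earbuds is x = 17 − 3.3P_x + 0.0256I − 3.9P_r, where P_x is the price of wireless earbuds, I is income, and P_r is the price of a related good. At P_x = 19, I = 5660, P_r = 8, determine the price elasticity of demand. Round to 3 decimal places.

-0.922

Substituting, x = 17 − 3.3(19) + 0.0256(5660) − 3.9(8) = 17 − 62.7 + 144.896 − 31.2 = 67.996.
∂x/∂P_x = −3.3, so E_p = (−3.3)·(19/67.996) ≈ -0.922.
|E_p| < 1: demand is inelastic.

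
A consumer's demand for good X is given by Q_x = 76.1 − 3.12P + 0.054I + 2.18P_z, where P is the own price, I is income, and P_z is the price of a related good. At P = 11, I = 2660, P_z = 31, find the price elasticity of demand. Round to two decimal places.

-0.14

Substituting, Q_x = 76.1 − 3.12(11) + 0.054(2660) + 2.18(31) = 76.1 − 34.32 + 143.64 + 67.58 = 253.
∂Q_x/∂P = −3.12, so E_p = (−3.12)·(11/253) ≈ -0.14.
|E_p| < 1: demand is inelastic.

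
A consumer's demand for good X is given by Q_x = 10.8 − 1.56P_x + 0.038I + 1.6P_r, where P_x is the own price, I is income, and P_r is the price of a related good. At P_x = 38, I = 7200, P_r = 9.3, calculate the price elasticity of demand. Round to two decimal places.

First evaluate Q_x: 10.8 − 1.56(38) + 0.038(7200) + 1.6(9.3) = 10.8 − 59.28 + 273.6 + 14.88 = 240.
∂Q_x/∂P_x = −1.56, so E_p = (−1.56)·(38/240) ≈ -0.25.
|E_p| < 1: demand is inelastic.

-0.25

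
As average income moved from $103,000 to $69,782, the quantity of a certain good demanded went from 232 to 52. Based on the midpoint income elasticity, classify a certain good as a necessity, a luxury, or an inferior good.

%ΔQ = (52 − 232)/[(232+52)/2] = -180/142 ≈ -1.2676.
%ΔM = (69,782 − 103,000)/[(103,000+69,782)/2] = -33218/86391 ≈ -0.3845.
E_I = %ΔQ/%ΔM ≈ 3.297.
E_I > 1: normal good (luxury).

luxury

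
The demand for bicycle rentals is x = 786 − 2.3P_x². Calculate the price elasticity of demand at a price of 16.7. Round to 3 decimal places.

-8.875

At P_x = 16.7, x = 144.553.
dx/dP_x = −2·2.3·P_x = −76.82.
Point elasticity E = (dx/dP_x)·(P_x/x) = -76.82 × 16.7/144.553 ≈ -8.875.
|E| > 1, so demand is elastic at this price.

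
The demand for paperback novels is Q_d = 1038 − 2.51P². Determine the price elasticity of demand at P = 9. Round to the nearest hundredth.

At P = 9, Q_d = 834.69.
dQ_d/dP = −2·2.51·P = −45.18.
Point elasticity E = (dQ_d/dP)·(P/Q_d) = -45.18 × 9/834.69 ≈ -0.49.
|E| < 1, so demand is inelastic at this price.

-0.49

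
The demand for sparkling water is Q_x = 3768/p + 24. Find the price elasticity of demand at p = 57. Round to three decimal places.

-0.734

At p = 57, Q_x = 90.1053.
dQ_x/dp = −3768/p² = −1.1597.
Point elasticity E = (dQ_x/dp)·(p/Q_x) = -1.1597 × 57/90.1053 ≈ -0.734.
|E| < 1, so demand is inelastic at this price.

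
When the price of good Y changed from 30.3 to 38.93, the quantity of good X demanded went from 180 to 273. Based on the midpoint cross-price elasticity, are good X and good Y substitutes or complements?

substitutes

%ΔQ_x = (273 − 180)/[(180+273)/2] = 93/226.5 ≈ 0.4106.
%ΔP_y = (38.93 − 30.3)/[(30.3+38.93)/2] ≈ 0.2493.
E_xy = 0.4106/0.2493 ≈ 1.647.
E_xy > 0, so the goods are substitutes.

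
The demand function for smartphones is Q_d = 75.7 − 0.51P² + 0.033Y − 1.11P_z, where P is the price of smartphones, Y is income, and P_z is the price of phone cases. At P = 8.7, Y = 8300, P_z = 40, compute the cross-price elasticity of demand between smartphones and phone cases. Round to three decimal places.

At the given point, Q_d = 75.7 − 0.51(8.7)² + 0.033(8300) − 1.11(40) = 75.7 − 38.6019 + 273.9 − 44.4 = 266.5981.
∂Q_d/∂P_z = −1.11, so E_xy = -1.11·(40/266.5981) ≈ -0.167.
E_xy < 0: the goods are complements.

-0.167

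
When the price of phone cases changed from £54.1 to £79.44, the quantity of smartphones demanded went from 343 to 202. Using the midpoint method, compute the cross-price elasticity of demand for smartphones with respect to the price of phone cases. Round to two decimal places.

%ΔQ_x = (202 − 343)/[(343+202)/2] = -141/272.5 ≈ -0.5174.
%ΔP_y = (79.44 − 54.1)/[(54.1+79.44)/2] ≈ 0.3795.
E_xy = -0.5174/0.3795 ≈ -1.36.
E_xy < 0, so smartphones and phone cases are complements.

-1.36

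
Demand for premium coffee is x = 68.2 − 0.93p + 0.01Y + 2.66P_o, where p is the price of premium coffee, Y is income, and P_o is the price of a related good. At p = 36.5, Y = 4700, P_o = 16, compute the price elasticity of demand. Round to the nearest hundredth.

At the given point, x = 68.2 − 0.93(36.5) + 0.01(4700) + 2.66(16) = 68.2 − 33.945 + 47 + 42.56 = 123.815.
∂x/∂p = −0.93, so E_p = (−0.93)·(36.5/123.815) ≈ -0.27.
|E_p| < 1: demand is inelastic.

-0.27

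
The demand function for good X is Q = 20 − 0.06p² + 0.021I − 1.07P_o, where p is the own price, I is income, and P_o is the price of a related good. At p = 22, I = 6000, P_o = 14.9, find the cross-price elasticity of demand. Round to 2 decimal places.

Q = 20 − 0.06(22)² + 0.021(6000) − 1.07(14.9) = 20 − 29.04 + 126 − 15.943 = 101.017.
∂Q/∂P_o = −1.07, so E_xy = -1.07·(14.9/101.017) ≈ -0.16.
E_xy < 0: the goods are complements.

-0.16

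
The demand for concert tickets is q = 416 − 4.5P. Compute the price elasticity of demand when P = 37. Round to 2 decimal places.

At P = 37, q = 249.5.
dq/dP = −4.5.
Point elasticity E = (dq/dP)·(P/q) = -4.5 × 37/249.5 ≈ -0.67.
|E| < 1, so demand is inelastic at this price.

-0.67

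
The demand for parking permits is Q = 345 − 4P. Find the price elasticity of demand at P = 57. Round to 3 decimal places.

At P = 57, Q = 117.
dQ/dP = −4.
Point elasticity E = (dQ/dP)·(P/Q) = -4 × 57/117 ≈ -1.949.
|E| > 1, so demand is elastic at this price.

-1.949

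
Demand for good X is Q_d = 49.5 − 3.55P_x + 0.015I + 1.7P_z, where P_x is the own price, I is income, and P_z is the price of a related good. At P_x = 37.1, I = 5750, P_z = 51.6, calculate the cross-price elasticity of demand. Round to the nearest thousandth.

0.956

First evaluate Q_d: 49.5 − 3.55(37.1) + 0.015(5750) + 1.7(51.6) = 49.5 − 131.705 + 86.25 + 87.72 = 91.765.
∂Q_d/∂P_z = +1.7, so E_xy = 1.7·(51.6/91.765) ≈ 0.956.
E_xy > 0: the goods are substitutes.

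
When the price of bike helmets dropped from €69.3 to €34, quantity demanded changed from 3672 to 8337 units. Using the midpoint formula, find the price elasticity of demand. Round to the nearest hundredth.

-1.14

%Δq = (8337 − 3672)/[(3672 + 8337)/2] = 4665/6004.5 ≈ 0.7769.
%ΔP = (34 − 69.3)/[(69.3 + 34)/2] = -35.3/51.65 ≈ -0.6834.
Arc elasticity E = %Δq/%ΔP ≈ 0.7769/-0.6834 ≈ -1.14.
|E| > 1: demand is elastic over this range.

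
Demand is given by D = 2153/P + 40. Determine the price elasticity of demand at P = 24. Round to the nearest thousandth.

At P = 24, D = 129.7083.
dD/dP = −2153/P² = −3.7378.
Point elasticity E = (dD/dP)·(P/D) = -3.7378 × 24/129.7083 ≈ -0.692.
|E| < 1, so demand is inelastic at this price.

-0.692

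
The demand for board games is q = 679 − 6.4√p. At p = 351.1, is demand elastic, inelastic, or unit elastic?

At p = 351.1, q = 559.079.
dq/dp = −6.4/(2√p) = −6.4/(2·18.7377).
Point elasticity E = (dq/dp)·(p/q) = -0.1708 × 351.1/559.079 ≈ -0.107.
|E| ≈ 0.107 < 1, so demand is inelastic.

inelastic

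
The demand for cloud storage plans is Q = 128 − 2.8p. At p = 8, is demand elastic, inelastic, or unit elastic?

inelastic

At p = 8, Q = 105.6.
dQ/dp = −2.8.
Point elasticity E = (dQ/dp)·(p/Q) = -2.8 × 8/105.6 ≈ -0.212.
|E| ≈ 0.212 < 1, so demand is inelastic.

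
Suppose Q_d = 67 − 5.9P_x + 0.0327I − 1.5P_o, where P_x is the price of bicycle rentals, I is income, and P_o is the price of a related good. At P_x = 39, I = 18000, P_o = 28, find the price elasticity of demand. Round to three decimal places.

-0.600

Q_d = 67 − 5.9(39) + 0.0327(18000) − 1.5(28) = 67 − 230.1 + 588.6 − 42 = 383.5.
∂Q_d/∂P_x = −5.9, so E_p = (−5.9)·(39/383.5) ≈ -0.600.
|E_p| < 1: demand is inelastic.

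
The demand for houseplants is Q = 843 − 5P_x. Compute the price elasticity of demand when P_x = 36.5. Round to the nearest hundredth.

-0.28

At P_x = 36.5, Q = 660.5.
dQ/dP_x = −5.
Point elasticity E = (dQ/dP_x)·(P_x/Q) = -5 × 36.5/660.5 ≈ -0.28.
|E| < 1, so demand is inelastic at this price.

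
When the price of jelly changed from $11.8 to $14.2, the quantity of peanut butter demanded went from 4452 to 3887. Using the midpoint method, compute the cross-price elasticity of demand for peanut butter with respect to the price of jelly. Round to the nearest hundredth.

%ΔQ_x = (3887 − 4452)/[(4452+3887)/2] = -565/4169.5 ≈ -0.1355.
%ΔP_y = (14.2 − 11.8)/[(11.8+14.2)/2] ≈ 0.1846.
E_xy = -0.1355/0.1846 ≈ -0.73.
E_xy < 0, so peanut butter and jelly are complements.

-0.73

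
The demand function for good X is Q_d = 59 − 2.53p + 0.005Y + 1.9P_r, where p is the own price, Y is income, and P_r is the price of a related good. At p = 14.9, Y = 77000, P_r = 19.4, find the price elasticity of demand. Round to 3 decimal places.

First evaluate Q_d: 59 − 2.53(14.9) + 0.005(77000) + 1.9(19.4) = 59 − 37.697 + 385 + 36.86 = 443.163.
∂Q_d/∂p = −2.53, so E_p = (−2.53)·(14.9/443.163) ≈ -0.085.
|E_p| < 1: demand is inelastic.

-0.085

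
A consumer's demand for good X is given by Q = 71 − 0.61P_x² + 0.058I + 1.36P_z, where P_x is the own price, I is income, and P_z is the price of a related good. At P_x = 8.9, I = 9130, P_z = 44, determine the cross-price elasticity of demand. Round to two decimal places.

Evaluating quantity at (P_x, I, P_z) gives Q = 71 − 0.61(8.9)² + 0.058(9130) + 1.36(44) = 71 − 48.3181 + 529.54 + 59.84 = 612.0619.
∂Q/∂P_z = +1.36, so E_xy = 1.36·(44/612.0619) ≈ 0.10.
E_xy > 0: the goods are substitutes.

0.10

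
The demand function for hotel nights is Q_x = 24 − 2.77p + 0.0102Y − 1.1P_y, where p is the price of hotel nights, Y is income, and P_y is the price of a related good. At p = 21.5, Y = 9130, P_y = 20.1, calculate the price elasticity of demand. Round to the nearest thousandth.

At the given point, Q_x = 24 − 2.77(21.5) + 0.0102(9130) − 1.1(20.1) = 24 − 59.555 + 93.126 − 22.11 = 35.461.
∂Q_x/∂p = −2.77, so E_p = (−2.77)·(21.5/35.461) ≈ -1.679.
|E_p| > 1: demand is elastic.

-1.679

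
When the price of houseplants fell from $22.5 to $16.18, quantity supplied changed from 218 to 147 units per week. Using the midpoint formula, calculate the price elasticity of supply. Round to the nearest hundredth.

1.19

%ΔQ = (147 − 218)/[(218 + 147)/2] = -71/182.5 ≈ -0.3890.
%Δp = (16.18 − 22.5)/[(22.5 + 16.18)/2] = -6.32/19.34 ≈ -0.3268.
Arc elasticity E = %ΔQ/%Δp ≈ -0.3890/-0.3268 ≈ 1.19.
|E| > 1: supply is elastic over this range.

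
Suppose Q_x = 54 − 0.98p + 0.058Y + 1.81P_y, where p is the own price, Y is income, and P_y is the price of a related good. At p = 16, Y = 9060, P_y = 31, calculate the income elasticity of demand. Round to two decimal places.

Evaluating quantity at (p, Y, P_y) gives Q_x = 54 − 0.98(16) + 0.058(9060) + 1.81(31) = 54 − 15.68 + 525.48 + 56.11 = 619.91.
∂Q_x/∂Y = +0.058, so E_I = 0.058·(9060/619.91) ≈ 0.85.
E_I ∈ (0,1): normal good (necessity).

0.85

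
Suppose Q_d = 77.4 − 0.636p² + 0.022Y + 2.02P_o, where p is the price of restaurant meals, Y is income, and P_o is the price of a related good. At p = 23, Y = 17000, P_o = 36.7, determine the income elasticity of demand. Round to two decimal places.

First evaluate Q_d: 77.4 − 0.636(23)² + 0.022(17000) + 2.02(36.7) = 77.4 − 336.444 + 374 + 74.134 = 189.09.
∂Q_d/∂Y = +0.022, so E_I = 0.022·(17000/189.09) ≈ 1.98.
E_I > 1: normal good (luxury).

1.98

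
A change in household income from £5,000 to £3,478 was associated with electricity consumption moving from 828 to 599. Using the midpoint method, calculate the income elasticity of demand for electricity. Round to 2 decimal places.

0.89

%ΔQ = (599 − 828)/[(828+599)/2] = -229/713.5 ≈ -0.3210.
%ΔI = (3,478 − 5,000)/[(5,000+3,478)/2] = -1522/4239 ≈ -0.3590.
E_I = %ΔQ/%ΔI ≈ 0.89.
E_I ∈ (0,1): normal good (necessity).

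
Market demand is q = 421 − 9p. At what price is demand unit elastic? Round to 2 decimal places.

For linear demand q = a − bp, E = −bp/(a − bp). |E| = 1 ⇒ bp = a − bp ⇒ p = a/(2b).
p = 421/(2·9) ≈ 23.39.

23.39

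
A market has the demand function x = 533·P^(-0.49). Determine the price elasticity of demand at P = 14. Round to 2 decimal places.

For a Cobb–Douglas (constant-elasticity) form x = A·P^α·…, the elasticity with respect to P equals the exponent α at every point.
Here the exponent on P is -0.49, so the price elasticity of demand is -0.49.

-0.49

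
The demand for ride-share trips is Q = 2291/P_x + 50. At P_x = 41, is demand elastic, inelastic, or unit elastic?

inelastic

At P_x = 41, Q = 105.878.
dQ/dP_x = −2291/P_x² = −1.3629.
Point elasticity E = (dQ/dP_x)·(P_x/Q) = -1.3629 × 41/105.878 ≈ -0.528.
|E| ≈ 0.528 < 1, so demand is inelastic.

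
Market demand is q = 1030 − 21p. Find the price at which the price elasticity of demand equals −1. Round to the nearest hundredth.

For linear demand q = a − bp, E = −bp/(a − bp). |E| = 1 ⇒ bp = a − bp ⇒ p = a/(2b).
p = 1030/(2·21) ≈ 24.52.

24.52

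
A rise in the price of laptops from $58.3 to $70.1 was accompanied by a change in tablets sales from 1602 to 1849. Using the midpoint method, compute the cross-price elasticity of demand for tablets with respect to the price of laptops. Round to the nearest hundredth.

0.78

%ΔQ_x = (1849 − 1602)/[(1602+1849)/2] = 247/1725.5 ≈ 0.1431.
%ΔP_y = (70.1 − 58.3)/[(58.3+70.1)/2] ≈ 0.1838.
E_xy = 0.1431/0.1838 ≈ 0.78.
E_xy > 0, so tablets and laptops are substitutes.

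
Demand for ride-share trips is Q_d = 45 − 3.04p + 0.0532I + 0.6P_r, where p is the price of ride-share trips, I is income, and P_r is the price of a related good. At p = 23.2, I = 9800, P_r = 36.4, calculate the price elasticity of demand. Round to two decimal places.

-0.14

At the given point, Q_d = 45 − 3.04(23.2) + 0.0532(9800) + 0.6(36.4) = 45 − 70.528 + 521.36 + 21.84 = 517.672.
∂Q_d/∂p = −3.04, so E_p = (−3.04)·(23.2/517.672) ≈ -0.14.
|E_p| < 1: demand is inelastic.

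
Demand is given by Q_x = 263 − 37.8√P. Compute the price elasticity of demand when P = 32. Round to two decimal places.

At P = 32, Q_x = 49.1709.
dQ_x/dP = −37.8/(2√P) = −37.8/(2·5.6569).
Point elasticity E = (dQ_x/dP)·(P/Q_x) = -3.3411 × 32/49.1709 ≈ -2.17.
|E| > 1, so demand is elastic at this price.

-2.17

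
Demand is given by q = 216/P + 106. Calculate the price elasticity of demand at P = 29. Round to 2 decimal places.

-0.07

At P = 29, q = 113.4483.
dq/dP = −216/P² = −0.2568.
Point elasticity E = (dq/dP)·(P/q) = -0.2568 × 29/113.4483 ≈ -0.07.
|E| < 1, so demand is inelastic at this price.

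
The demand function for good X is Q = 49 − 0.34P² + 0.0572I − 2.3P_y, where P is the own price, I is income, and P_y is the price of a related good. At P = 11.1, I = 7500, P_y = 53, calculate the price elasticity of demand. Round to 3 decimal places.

-0.267

Substituting, Q = 49 − 0.34(11.1)² + 0.0572(7500) − 2.3(53) = 49 − 41.8914 + 429 − 121.9 = 314.2086.
∂Q/∂P = −2·0.34·P = -7.548, so E_p = -7.548·(11.1/314.2086) ≈ -0.267.
|E_p| < 1: demand is inelastic.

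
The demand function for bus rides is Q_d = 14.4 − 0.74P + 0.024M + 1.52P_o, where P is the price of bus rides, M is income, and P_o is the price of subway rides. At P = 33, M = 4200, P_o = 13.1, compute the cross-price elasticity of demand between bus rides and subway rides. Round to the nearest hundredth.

0.18

First evaluate Q_d: 14.4 − 0.74(33) + 0.024(4200) + 1.52(13.1) = 14.4 − 24.42 + 100.8 + 19.912 = 110.692.
∂Q_d/∂P_o = +1.52, so E_xy = 1.52·(13.1/110.692) ≈ 0.18.
E_xy > 0: the goods are substitutes.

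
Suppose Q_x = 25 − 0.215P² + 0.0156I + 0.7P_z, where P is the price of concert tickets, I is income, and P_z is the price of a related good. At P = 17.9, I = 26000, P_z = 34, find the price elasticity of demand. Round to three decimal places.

Evaluating quantity at (P, I, P_z) gives Q_x = 25 − 0.215(17.9)² + 0.0156(26000) + 0.7(34) = 25 − 68.8882 + 405.6 + 23.8 = 385.5119.
∂Q_x/∂P = −2·0.215·P = -7.697, so E_p = -7.697·(17.9/385.5119) ≈ -0.357.
|E_p| < 1: demand is inelastic.

-0.357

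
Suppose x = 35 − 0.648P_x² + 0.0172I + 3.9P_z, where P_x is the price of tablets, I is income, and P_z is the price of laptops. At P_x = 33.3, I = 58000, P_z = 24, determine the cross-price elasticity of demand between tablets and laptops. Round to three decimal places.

Evaluating quantity at (P_x, I, P_z) gives x = 35 − 0.648(33.3)² + 0.0172(58000) + 3.9(24) = 35 − 718.5607 + 997.6 + 93.6 = 407.6393.
∂x/∂P_z = +3.9, so E_xy = 3.9·(24/407.6393) ≈ 0.230.
E_xy > 0: the goods are substitutes.

0.230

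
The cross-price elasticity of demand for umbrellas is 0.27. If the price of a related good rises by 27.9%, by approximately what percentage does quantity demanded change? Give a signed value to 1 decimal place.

%ΔQ ≈ E × %ΔP_y = (0.27) × (27.9%) ≈ 7.5%.

7.5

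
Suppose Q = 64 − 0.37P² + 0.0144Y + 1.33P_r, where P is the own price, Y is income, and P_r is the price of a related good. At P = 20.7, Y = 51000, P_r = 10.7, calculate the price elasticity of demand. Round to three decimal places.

First evaluate Q: 64 − 0.37(20.7)² + 0.0144(51000) + 1.33(10.7) = 64 − 158.5413 + 734.4 + 14.231 = 654.0897.
∂Q/∂P = −2·0.37·P = -15.318, so E_p = -15.318·(20.7/654.0897) ≈ -0.485.
|E_p| < 1: demand is inelastic.

-0.485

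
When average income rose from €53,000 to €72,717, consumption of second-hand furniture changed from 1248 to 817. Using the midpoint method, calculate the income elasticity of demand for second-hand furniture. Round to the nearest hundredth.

%ΔQ = (817 − 1248)/[(1248+817)/2] = -431/1032.5 ≈ -0.4174.
%ΔI = (72,717 − 53,000)/[(53,000+72,717)/2] = 19717/62858.5 ≈ 0.3137.
E_I = %ΔQ/%ΔI ≈ -1.33.
E_I < 0: inferior good.

-1.33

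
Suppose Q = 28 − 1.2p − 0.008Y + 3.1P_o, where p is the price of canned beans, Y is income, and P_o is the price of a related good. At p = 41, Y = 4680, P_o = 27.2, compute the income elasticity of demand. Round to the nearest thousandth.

Evaluating quantity at (p, Y, P_o) gives Q = 28 − 1.2(41) − 0.008(4680) + 3.1(27.2) = 28 − 49.2 − 37.44 + 84.32 = 25.68.
∂Q/∂Y = −0.008, so E_I = -0.008·(4680/25.68) ≈ -1.458.
E_I < 0: inferior good.

-1.458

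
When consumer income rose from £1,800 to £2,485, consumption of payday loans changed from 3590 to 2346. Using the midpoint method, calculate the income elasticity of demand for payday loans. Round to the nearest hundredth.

%ΔQ = (2346 − 3590)/[(3590+2346)/2] = -1244/2968 ≈ -0.4191.
%ΔI = (2,485 − 1,800)/[(1,800+2,485)/2] = 685/2142.5 ≈ 0.3197.
E_I = %ΔQ/%ΔI ≈ -1.31.
E_I < 0: inferior good.

-1.31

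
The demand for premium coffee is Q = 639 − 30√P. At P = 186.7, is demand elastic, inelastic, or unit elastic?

inelastic

At P = 186.7, Q = 229.0854.
dQ/dP = −30/(2√P) = −30/(2·13.6638).
Point elasticity E = (dQ/dP)·(P/Q) = -1.0978 × 186.7/229.0854 ≈ -0.895.
|E| ≈ 0.895 < 1, so demand is inelastic.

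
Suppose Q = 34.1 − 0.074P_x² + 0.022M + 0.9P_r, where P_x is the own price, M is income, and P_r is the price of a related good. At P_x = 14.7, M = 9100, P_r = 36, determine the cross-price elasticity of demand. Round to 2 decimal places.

First evaluate Q: 34.1 − 0.074(14.7)² + 0.022(9100) + 0.9(36) = 34.1 − 15.9907 + 200.2 + 32.4 = 250.7093.
∂Q/∂P_r = +0.9, so E_xy = 0.9·(36/250.7093) ≈ 0.13.
E_xy > 0: the goods are substitutes.

0.13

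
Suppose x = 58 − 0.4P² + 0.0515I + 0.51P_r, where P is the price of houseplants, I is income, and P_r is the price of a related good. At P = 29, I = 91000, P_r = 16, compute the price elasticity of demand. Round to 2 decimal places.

-0.15

x = 58 − 0.4(29)² + 0.0515(91000) + 0.51(16) = 58 − 336.4 + 4686.5 + 8.16 = 4416.26.
∂x/∂P = −2·0.4·P = -23.2, so E_p = -23.2·(29/4416.26) ≈ -0.15.
|E_p| < 1: demand is inelastic.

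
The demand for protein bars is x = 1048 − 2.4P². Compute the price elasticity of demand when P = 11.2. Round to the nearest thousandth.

At P = 11.2, x = 746.944.
dx/dP = −2·2.4·P = −53.76.
Point elasticity E = (dx/dP)·(P/x) = -53.76 × 11.2/746.944 ≈ -0.806.
|E| < 1, so demand is inelastic at this price.

-0.806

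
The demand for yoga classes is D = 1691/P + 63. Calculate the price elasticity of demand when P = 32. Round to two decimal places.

-0.46

At P = 32, D = 115.8438.
dD/dP = −1691/P² = −1.6514.
Point elasticity E = (dD/dP)·(P/D) = -1.6514 × 32/115.8438 ≈ -0.46.
|E| < 1, so demand is inelastic at this price.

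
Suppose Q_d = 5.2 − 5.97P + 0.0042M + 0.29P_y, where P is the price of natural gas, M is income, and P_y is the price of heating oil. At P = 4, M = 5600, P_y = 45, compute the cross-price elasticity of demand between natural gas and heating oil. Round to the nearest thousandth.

0.729

At the given point, Q_d = 5.2 − 5.97(4) + 0.0042(5600) + 0.29(45) = 5.2 − 23.88 + 23.52 + 13.05 = 17.89.
∂Q_d/∂P_y = +0.29, so E_xy = 0.29·(45/17.89) ≈ 0.729.
E_xy > 0: the goods are substitutes.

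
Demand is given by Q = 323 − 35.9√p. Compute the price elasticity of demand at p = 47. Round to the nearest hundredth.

At p = 47, Q = 76.882.
dQ/dp = −35.9/(2√p) = −35.9/(2·6.8557).
Point elasticity E = (dQ/dp)·(p/Q) = -2.6183 × 47/76.882 ≈ -1.60.
|E| > 1, so demand is elastic at this price.

-1.60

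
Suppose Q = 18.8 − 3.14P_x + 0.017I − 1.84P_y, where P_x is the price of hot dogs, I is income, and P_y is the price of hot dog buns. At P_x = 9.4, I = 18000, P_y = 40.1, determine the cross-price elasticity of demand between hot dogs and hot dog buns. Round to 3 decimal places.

Substituting, Q = 18.8 − 3.14(9.4) + 0.017(18000) − 1.84(40.1) = 18.8 − 29.516 + 306 − 73.784 = 221.5.
∂Q/∂P_y = −1.84, so E_xy = -1.84·(40.1/221.5) ≈ -0.333.
E_xy < 0: the goods are complements.

-0.333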